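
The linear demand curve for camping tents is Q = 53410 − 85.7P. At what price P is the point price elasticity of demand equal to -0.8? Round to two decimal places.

Ed = −85.7P/(53410 − 85.7P). Set this equal to -0.8:
85.7P = 0.8·(53410 − 85.7P) ⇒ 85.7P(1 + 0.8) = 0.8·53410
P = 0.8·53410 / (85.7·1.8) = 276.9869…

276.99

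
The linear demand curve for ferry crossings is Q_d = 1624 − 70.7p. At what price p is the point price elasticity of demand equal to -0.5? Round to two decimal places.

Ed = −70.7p/(1624 − 70.7p). Set this equal to -0.5:
70.7p = 0.5·(1624 − 70.7p) ⇒ 70.7p(1 + 0.5) = 0.5·1624
p = 0.5·1624 / (70.7·1.5) = 7.6567…

7.66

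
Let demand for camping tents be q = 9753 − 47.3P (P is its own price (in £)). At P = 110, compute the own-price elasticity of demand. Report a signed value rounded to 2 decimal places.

At the given values, q = 9753 − 47.3(110) = 4550.
∂q/∂P = −47.3.
E = (-47.3) × (110/4550) = -1.1435…

-1.14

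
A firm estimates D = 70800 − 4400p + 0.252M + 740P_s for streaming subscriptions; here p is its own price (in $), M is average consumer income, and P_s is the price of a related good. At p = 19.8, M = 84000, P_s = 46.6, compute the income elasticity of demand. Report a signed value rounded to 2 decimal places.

0.54

At the given values, D = 70800 − 4400(19.8) + 0.252(84000) + 740(46.6) = 39332.
∂D/∂M = 0.252.
E = (0.252) × (84000/39332) = 0.5381…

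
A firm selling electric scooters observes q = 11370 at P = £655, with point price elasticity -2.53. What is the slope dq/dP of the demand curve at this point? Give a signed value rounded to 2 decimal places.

Ed = (dq/dP)·(P/q) ⇒ dq/dP = Ed·q/P = (-2.53)·11370/655 = -43.9177…

-43.92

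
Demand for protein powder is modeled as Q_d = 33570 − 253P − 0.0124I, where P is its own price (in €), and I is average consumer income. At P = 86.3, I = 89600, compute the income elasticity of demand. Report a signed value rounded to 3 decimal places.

At the given values, Q_d = 33570 − 253(86.3) − 0.0124(89600) = 10625.06.
∂Q_d/∂I = -0.0124.
E = (-0.0124) × (89600/10625.06) = -0.10456…

-0.105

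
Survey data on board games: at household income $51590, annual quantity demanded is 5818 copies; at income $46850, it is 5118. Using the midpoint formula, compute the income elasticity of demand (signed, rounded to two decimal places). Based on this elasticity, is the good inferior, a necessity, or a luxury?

%ΔQ = (5118 − 5818)/[( 5818 + 5118)/2] = -700/5468 = -0.128017…
%ΔIncome = (46850 − 51590)/[( 51590 + 46850)/2] = -4740/49220 = -0.096302…
E_income = (-700/5468) / (-4740/49220) = 1.3293…
E_income > 1 ⇒ normal good, luxury.

1.33; luxury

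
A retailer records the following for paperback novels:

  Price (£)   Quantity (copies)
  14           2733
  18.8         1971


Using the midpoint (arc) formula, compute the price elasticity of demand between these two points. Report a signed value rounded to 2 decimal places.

%ΔQ = (1971 − 2733) / [(2733 + 1971)/2] = -762/2352 = -0.323979…
%ΔP = (18.8 − 14) / [(14 + 18.8)/2] = 4.8/16.4 = 0.292682…
Arc Ed = %ΔQ / %ΔP = (-762/2352) / (4.8/16.4) = -1.1069…

-1.11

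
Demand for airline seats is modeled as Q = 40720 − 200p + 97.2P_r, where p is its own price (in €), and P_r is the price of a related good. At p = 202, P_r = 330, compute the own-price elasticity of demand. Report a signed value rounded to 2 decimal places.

At the given values, Q = 40720 − 200(202) + 97.2(330) = 32396.
∂Q/∂p = −200.
E = (-200) × (202/32396) = -1.2470…

-1.25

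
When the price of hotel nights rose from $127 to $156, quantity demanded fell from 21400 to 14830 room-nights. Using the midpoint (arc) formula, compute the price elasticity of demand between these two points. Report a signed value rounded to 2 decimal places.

%ΔQ = (14830 − 21400) / [(21400 + 14830)/2] = -6570/18115 = -0.362682…
%ΔP = (156 − 127) / [(127 + 156)/2] = 29/141.5 = 0.204946…
Arc Ed = %ΔQ / %ΔP = (-6570/18115) / (29/141.5) = -1.7696…

-1.77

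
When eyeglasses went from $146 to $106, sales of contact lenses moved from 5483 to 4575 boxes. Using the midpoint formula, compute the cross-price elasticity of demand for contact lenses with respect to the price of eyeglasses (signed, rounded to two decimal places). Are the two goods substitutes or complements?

%ΔQ_{contact lenses} = (4575 − 5483)/avg = -908/5029 = -0.180552…
%ΔP_{eyeglasses} = (106 − 146)/avg = -40/126 = -0.317460…
E_cross = (-908/5029) / (-40/126) = 0.5687…
E_cross > 0 ⇒ the goods are substitutes.

0.57; substitutes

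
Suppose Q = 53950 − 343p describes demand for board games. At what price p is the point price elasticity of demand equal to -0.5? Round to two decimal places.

52.43

Ed = −343p/(53950 − 343p). Set this equal to -0.5:
343p = 0.5·(53950 − 343p) ⇒ 343p(1 + 0.5) = 0.5·53950
p = 0.5·53950 / (343·1.5) = 52.4295…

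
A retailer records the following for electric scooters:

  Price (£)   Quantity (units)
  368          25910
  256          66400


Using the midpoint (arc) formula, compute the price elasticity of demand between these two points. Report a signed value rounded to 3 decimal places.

%ΔQ = (66400 − 25910) / [(25910 + 66400)/2] = 40490/46155 = 0.877261…
%ΔP = (256 − 368) / [(368 + 256)/2] = -112/312 = -0.358974…
Arc Ed = %ΔQ / %ΔP = (40490/46155) / (-112/312) = -2.44379…

-2.444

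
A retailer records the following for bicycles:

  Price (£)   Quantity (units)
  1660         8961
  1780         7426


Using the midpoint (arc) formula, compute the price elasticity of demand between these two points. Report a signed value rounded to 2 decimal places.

%ΔQ = (7426 − 8961) / [(8961 + 7426)/2] = -1535/8193.5 = -0.187343…
%ΔP = (1780 − 1660) / [(1660 + 1780)/2] = 120/1720 = 0.069767…
Arc Ed = %ΔQ / %ΔP = (-1535/8193.5) / (120/1720) = -2.6852…

-2.69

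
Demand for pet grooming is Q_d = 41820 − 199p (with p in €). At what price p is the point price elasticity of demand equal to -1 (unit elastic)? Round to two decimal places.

105.08

Ed = −199p/(41820 − 199p). Set this equal to -1:
199p = 1·(41820 − 199p) ⇒ 199p(1 + 1) = 1·41820
p = 1·41820 / (199·2) = 105.0753…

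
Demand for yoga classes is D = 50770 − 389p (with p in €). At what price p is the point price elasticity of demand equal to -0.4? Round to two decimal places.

37.29

Ed = −389p/(50770 − 389p). Set this equal to -0.4:
389p = 0.4·(50770 − 389p) ⇒ 389p(1 + 0.4) = 0.4·50770
p = 0.4·50770 / (389·1.4) = 37.2897…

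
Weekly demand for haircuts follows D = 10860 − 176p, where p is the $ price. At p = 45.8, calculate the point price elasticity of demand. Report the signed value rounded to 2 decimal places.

dD/dp = −176. At p = 45.8, D = 10860 − 176(45.8) = 2799.2.
Ed = (dD/dp)·(p/D) = −176 × (45.8/2799.2) = -2.8796…

-2.88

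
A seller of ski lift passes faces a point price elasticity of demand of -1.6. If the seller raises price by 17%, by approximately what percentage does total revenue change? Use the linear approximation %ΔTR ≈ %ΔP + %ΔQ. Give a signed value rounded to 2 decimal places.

%ΔQ ≈ Ed × %ΔP = (-1.6) × (+17%) = -27.2000%
%ΔTR ≈ %ΔP + %ΔQ = (+17%) + (-27.2000%) = -10.2000%

-10.20%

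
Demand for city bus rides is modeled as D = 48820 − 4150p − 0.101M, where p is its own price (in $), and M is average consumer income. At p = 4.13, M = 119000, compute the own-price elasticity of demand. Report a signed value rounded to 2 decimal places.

-0.87

At the given values, D = 48820 − 4150(4.13) − 0.101(119000) = 19661.5.
∂D/∂p = −4150.
E = (-4150) × (4.13/19661.5) = -0.8717…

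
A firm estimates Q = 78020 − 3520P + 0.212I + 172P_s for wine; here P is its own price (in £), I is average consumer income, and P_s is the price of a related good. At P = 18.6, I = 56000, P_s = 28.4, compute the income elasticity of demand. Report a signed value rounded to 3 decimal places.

At the given values, Q = 78020 − 3520(18.6) + 0.212(56000) + 172(28.4) = 29304.8.
∂Q/∂I = 0.212.
E = (0.212) × (56000/29304.8) = 0.40512…

0.405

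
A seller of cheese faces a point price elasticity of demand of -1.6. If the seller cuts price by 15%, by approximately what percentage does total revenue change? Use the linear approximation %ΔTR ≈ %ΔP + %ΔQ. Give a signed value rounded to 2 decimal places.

%ΔQ ≈ Ed × %ΔP = (-1.6) × (-15%) = +24.0000%
%ΔTR ≈ %ΔP + %ΔQ = (-15%) + (+24.0000%) = +9.0000%

+9.00%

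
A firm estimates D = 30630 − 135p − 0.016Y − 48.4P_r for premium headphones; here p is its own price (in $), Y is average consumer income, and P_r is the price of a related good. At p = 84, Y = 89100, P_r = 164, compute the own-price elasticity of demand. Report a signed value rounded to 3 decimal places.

At the given values, D = 30630 − 135(84) − 0.016(89100) − 48.4(164) = 9926.8.
∂D/∂p = −135.
E = (-135) × (84/9926.8) = -1.14236…

-1.142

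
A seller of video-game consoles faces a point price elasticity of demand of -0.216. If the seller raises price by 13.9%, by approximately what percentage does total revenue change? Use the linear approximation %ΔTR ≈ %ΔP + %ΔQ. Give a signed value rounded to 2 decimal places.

%ΔQ ≈ Ed × %ΔP = (-0.216) × (+13.9%) = -3.0024%
%ΔTR ≈ %ΔP + %ΔQ = (+13.9%) + (-3.0024%) = +10.8976%

+10.90%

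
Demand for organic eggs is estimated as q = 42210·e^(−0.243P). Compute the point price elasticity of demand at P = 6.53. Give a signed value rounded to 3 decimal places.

-1.587

dq/dP = −0.243·q = -2098.4. At P = 6.53, q = 8635.38.
Ed = (dq/dP)·(P/q) = (-2098.4) × (6.53/8635.38) = -1.58679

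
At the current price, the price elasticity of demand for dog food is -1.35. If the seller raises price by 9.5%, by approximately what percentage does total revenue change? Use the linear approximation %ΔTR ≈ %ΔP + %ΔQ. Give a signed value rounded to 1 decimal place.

%ΔQ ≈ Ed × %ΔP = (-1.35) × (+9.5%) = -12.8250%
%ΔTR ≈ %ΔP + %ΔQ = (+9.5%) + (-12.8250%) = -3.3250%

-3.3%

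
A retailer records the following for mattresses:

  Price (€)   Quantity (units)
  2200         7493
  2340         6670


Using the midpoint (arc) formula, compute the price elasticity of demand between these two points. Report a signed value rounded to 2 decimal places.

%ΔQ = (6670 − 7493) / [(7493 + 6670)/2] = -823/7081.5 = -0.116218…
%ΔP = (2340 − 2200) / [(2200 + 2340)/2] = 140/2270 = 0.061674…
Arc Ed = %ΔQ / %ΔP = (-823/7081.5) / (140/2270) = -1.8843…

-1.88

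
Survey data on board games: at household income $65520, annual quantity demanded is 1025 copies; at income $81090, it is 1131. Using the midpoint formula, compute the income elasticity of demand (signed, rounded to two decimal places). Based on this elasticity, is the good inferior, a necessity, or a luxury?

0.46; necessity

%ΔQ = (1131 − 1025)/[( 1025 + 1131)/2] = 106/1078 = 0.098330…
%ΔIncome = (81090 − 65520)/[( 65520 + 81090)/2] = 15570/73305 = 0.212400…
E_income = (106/1078) / (15570/73305) = 0.4629…
0 < E_income < 1 ⇒ normal good, necessity.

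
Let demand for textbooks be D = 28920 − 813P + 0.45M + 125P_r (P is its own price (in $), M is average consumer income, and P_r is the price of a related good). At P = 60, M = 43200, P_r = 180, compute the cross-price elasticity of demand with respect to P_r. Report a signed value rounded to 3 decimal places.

1.019

At the given values, D = 28920 − 813(60) + 0.45(43200) + 125(180) = 22080.
∂D/∂P_r = 125.
E = (125) × (180/22080) = 1.01902…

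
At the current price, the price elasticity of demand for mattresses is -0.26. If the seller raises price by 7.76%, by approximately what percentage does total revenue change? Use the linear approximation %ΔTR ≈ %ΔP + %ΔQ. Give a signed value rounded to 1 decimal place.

%ΔQ ≈ Ed × %ΔP = (-0.26) × (+7.76%) = -2.0176%
%ΔTR ≈ %ΔP + %ΔQ = (+7.76%) + (-2.0176%) = +5.7424%

+5.7%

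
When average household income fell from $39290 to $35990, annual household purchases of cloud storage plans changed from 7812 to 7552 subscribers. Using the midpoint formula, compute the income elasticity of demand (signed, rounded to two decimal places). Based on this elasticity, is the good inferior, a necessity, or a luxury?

0.39; necessity

%ΔQ = (7552 − 7812)/[( 7812 + 7552)/2] = -260/7682 = -0.033845…
%ΔIncome = (35990 − 39290)/[( 39290 + 35990)/2] = -3300/37640 = -0.087672…
E_income = (-260/7682) / (-3300/37640) = 0.3860…
0 < E_income < 1 ⇒ normal good, necessity.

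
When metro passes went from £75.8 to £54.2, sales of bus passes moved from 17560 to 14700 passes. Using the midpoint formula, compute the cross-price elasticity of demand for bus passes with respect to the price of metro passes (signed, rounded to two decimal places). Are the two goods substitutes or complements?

%ΔQ_{bus passes} = (14700 − 17560)/avg = -2860/16130 = -0.177309…
%ΔP_{metro passes} = (54.2 − 75.8)/avg = -21.6/65 = -0.332307…
E_cross = (-2860/16130) / (-21.6/65) = 0.5335…
E_cross > 0 ⇒ the goods are substitutes.

0.53; substitutes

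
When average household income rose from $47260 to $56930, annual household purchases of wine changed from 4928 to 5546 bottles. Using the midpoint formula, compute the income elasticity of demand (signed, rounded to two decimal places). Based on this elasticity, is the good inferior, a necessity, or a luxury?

%ΔQ = (5546 − 4928)/[( 4928 + 5546)/2] = 618/5237 = 0.118006…
%ΔIncome = (56930 − 47260)/[( 47260 + 56930)/2] = 9670/52095 = 0.185622…
E_income = (618/5237) / (9670/52095) = 0.6357…
0 < E_income < 1 ⇒ normal good, necessity.

0.64; necessity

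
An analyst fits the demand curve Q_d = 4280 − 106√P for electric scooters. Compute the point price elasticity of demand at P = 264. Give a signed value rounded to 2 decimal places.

dQ_d/dP = −106/(2√P) = -3.26192. At P = 264, Q_d = 2557.7.
Ed = (dQ_d/dP)·(P/Q_d) = (-3.26192) × (264/2557.7) = -0.3366…

-0.34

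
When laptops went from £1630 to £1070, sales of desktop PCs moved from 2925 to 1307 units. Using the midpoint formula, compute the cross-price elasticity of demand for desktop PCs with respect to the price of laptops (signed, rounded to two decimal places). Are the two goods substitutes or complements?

%ΔQ_{desktop PCs} = (1307 − 2925)/avg = -1618/2116 = -0.764650…
%ΔP_{laptops} = (1070 − 1630)/avg = -560/1350 = -0.414814…
E_cross = (-1618/2116) / (-560/1350) = 1.8433…
E_cross > 0 ⇒ the goods are substitutes.

1.84; substitutes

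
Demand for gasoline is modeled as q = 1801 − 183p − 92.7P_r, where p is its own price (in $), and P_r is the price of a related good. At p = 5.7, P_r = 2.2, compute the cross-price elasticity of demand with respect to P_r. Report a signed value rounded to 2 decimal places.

At the given values, q = 1801 − 183(5.7) − 92.7(2.2) = 553.96.
∂q/∂P_r = -92.7.
E = (-92.7) × (2.2/553.96) = -0.3681…

-0.37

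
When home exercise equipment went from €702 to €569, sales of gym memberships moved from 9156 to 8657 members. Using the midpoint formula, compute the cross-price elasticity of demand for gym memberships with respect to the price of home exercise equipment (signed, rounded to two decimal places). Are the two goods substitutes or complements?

0.27; substitutes

%ΔQ_{gym memberships} = (8657 − 9156)/avg = -499/8906.5 = -0.056026…
%ΔP_{home exercise equipment} = (569 − 702)/avg = -133/635.5 = -0.209284…
E_cross = (-499/8906.5) / (-133/635.5) = 0.2677…
E_cross > 0 ⇒ the goods are substitutes.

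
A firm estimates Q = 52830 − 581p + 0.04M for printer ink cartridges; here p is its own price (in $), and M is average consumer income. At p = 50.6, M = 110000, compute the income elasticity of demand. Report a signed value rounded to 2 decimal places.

At the given values, Q = 52830 − 581(50.6) + 0.04(110000) = 27831.4.
∂Q/∂M = 0.04.
E = (0.04) × (110000/27831.4) = 0.1580…

0.16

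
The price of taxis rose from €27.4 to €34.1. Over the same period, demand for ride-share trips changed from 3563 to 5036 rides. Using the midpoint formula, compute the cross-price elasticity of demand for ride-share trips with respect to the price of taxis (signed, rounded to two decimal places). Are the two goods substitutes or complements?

%ΔQ_{ride-share trips} = (5036 − 3563)/avg = 1473/4299.5 = 0.342597…
%ΔP_{taxis} = (34.1 − 27.4)/avg = 6.7/30.75 = 0.217886…
E_cross = (1473/4299.5) / (6.7/30.75) = 1.5723…
E_cross > 0 ⇒ the goods are substitutes.

1.57; substitutes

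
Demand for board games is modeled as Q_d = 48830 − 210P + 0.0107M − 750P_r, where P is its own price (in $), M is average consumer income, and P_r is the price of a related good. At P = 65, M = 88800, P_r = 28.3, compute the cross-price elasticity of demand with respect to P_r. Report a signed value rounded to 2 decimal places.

-1.42

At the given values, Q_d = 48830 − 210(65) + 0.0107(88800) − 750(28.3) = 14905.16.
∂Q_d/∂P_r = -750.
E = (-750) × (28.3/14905.16) = -1.4240…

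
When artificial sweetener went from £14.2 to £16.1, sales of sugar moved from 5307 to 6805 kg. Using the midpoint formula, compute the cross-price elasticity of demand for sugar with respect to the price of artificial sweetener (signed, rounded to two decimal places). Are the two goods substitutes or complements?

1.97; substitutes

%ΔQ_{sugar} = (6805 − 5307)/avg = 1498/6056 = 0.247357…
%ΔP_{artificial sweetener} = (16.1 − 14.2)/avg = 1.9/15.15 = 0.125412…
E_cross = (1498/6056) / (1.9/15.15) = 1.9723…
E_cross > 0 ⇒ the goods are substitutes.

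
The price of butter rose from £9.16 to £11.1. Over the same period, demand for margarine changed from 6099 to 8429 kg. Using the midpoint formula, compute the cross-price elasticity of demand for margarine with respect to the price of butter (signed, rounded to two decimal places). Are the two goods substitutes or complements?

%ΔQ_{margarine} = (8429 − 6099)/avg = 2330/7264 = 0.320759…
%ΔP_{butter} = (11.1 − 9.16)/avg = 1.94/10.13 = 0.191510…
E_cross = (2330/7264) / (1.94/10.13) = 1.6748…
E_cross > 0 ⇒ the goods are substitutes.

1.67; substitutes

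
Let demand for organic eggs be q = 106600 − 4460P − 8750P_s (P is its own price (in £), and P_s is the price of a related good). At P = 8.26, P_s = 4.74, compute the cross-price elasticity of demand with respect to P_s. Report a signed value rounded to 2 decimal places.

At the given values, q = 106600 − 4460(8.26) − 8750(4.74) = 28285.4.
∂q/∂P_s = -8750.
E = (-8750) × (4.74/28285.4) = -1.4663…

-1.47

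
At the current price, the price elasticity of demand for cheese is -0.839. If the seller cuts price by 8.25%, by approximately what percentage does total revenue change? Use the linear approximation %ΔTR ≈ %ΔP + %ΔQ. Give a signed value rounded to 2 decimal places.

-1.33%

%ΔQ ≈ Ed × %ΔP = (-0.839) × (-8.25%) = +6.9218%
%ΔTR ≈ %ΔP + %ΔQ = (-8.25%) + (+6.9218%) = -1.3283%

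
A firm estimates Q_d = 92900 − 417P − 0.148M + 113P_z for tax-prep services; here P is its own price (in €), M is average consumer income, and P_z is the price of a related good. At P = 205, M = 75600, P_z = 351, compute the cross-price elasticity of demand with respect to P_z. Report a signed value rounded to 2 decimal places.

At the given values, Q_d = 92900 − 417(205) − 0.148(75600) + 113(351) = 35889.2.
∂Q_d/∂P_z = 113.
E = (113) × (351/35889.2) = 1.1051…

1.11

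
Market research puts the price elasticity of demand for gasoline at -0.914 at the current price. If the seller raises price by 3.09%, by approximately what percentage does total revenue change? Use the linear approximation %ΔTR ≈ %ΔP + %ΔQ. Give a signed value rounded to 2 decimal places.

+0.27%

%ΔQ ≈ Ed × %ΔP = (-0.914) × (+3.09%) = -2.8243%
%ΔTR ≈ %ΔP + %ΔQ = (+3.09%) + (-2.8243%) = +0.2657%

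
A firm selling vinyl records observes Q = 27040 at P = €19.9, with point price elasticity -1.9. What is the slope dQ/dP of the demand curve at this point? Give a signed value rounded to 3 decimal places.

-2581.709

Ed = (dQ/dP)·(P/Q) ⇒ dQ/dP = Ed·Q/P = (-1.9)·27040/19.9 = -2581.70854…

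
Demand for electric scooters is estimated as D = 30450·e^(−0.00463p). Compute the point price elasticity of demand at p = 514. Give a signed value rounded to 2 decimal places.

-2.38

dD/dp = −0.00463·D = -13.0505. At p = 514, D = 2818.67.
Ed = (dD/dp)·(p/D) = (-13.0505) × (514/2818.67) = -2.3798…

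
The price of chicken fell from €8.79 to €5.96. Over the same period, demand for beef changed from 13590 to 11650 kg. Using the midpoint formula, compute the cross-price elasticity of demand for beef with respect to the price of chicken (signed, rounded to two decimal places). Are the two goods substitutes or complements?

%ΔQ_{beef} = (11650 − 13590)/avg = -1940/12620 = -0.153724…
%ΔP_{chicken} = (5.96 − 8.79)/avg = -2.83/7.375 = -0.383728…
E_cross = (-1940/12620) / (-2.83/7.375) = 0.4006…
E_cross > 0 ⇒ the goods are substitutes.

0.40; substitutes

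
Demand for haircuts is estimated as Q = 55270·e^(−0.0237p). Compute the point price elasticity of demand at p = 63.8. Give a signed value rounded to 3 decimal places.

-1.512

dQ/dp = −0.0237·Q = -288.774. At p = 63.8, Q = 12184.6.
Ed = (dQ/dp)·(p/Q) = (-288.774) × (63.8/12184.6) = -1.51206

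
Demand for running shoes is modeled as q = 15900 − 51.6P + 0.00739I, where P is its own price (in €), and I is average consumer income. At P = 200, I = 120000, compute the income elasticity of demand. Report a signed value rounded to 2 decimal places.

0.14

At the given values, q = 15900 − 51.6(200) + 0.00739(120000) = 6466.8.
∂q/∂I = 0.00739.
E = (0.00739) × (120000/6466.8) = 0.1371…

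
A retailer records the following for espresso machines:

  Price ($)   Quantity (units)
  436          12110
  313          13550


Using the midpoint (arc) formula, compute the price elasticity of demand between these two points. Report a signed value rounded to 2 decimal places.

%ΔQ = (13550 − 12110) / [(12110 + 13550)/2] = 1440/12830 = 0.112236…
%ΔP = (313 − 436) / [(436 + 313)/2] = -123/374.5 = -0.328437…
Arc Ed = %ΔQ / %ΔP = (1440/12830) / (-123/374.5) = -0.3417…

-0.34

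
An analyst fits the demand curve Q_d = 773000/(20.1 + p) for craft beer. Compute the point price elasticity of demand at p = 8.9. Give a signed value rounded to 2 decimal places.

dQ_d/dp = −773000/(20.1 + p)² = -919.144. At p = 8.9, Q_d = 26655.2.
Ed = (dQ_d/dp)·(p/Q_d) = (-919.144) × (8.9/26655.2) = -0.3068…

-0.31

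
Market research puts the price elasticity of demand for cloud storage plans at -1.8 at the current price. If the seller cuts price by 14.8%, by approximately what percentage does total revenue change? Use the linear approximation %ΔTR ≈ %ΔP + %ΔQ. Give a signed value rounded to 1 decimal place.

%ΔQ ≈ Ed × %ΔP = (-1.8) × (-14.8%) = +26.6400%
%ΔTR ≈ %ΔP + %ΔQ = (-14.8%) + (+26.6400%) = +11.8400%

+11.8%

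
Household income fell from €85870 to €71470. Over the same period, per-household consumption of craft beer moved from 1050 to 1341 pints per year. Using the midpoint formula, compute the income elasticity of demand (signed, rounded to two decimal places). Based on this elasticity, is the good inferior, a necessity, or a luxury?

%ΔQ = (1341 − 1050)/[( 1050 + 1341)/2] = 291/1195.5 = 0.243412…
%ΔIncome = (71470 − 85870)/[( 85870 + 71470)/2] = -14400/78670 = -0.183043…
E_income = (291/1195.5) / (-14400/78670) = -1.3298…
E_income < 0 ⇒ inferior good.

-1.33; inferior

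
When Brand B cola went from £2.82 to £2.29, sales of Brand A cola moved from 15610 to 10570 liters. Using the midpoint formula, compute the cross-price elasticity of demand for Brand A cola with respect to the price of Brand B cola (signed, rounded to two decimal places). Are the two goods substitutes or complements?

1.86; substitutes

%ΔQ_{Brand A cola} = (10570 − 15610)/avg = -5040/13090 = -0.385026…
%ΔP_{Brand B cola} = (2.29 − 2.82)/avg = -0.53/2.555 = -0.207436…
E_cross = (-5040/13090) / (-0.53/2.555) = 1.8561…
E_cross > 0 ⇒ the goods are substitutes.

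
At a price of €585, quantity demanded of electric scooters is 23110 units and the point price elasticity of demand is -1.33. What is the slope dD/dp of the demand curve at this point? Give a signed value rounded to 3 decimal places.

-52.541

Ed = (dD/dp)·(p/D) ⇒ dD/dp = Ed·D/p = (-1.33)·23110/585 = -52.54068…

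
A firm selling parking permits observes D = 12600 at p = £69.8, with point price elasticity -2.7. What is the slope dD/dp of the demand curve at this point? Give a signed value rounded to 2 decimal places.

-487.39

Ed = (dD/dp)·(p/D) ⇒ dD/dp = Ed·D/p = (-2.7)·12600/69.8 = -487.3925…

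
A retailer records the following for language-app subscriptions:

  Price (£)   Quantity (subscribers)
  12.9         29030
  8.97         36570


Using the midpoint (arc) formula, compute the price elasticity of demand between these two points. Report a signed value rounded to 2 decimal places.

-0.64

%ΔQ = (36570 − 29030) / [(29030 + 36570)/2] = 7540/32800 = 0.229878…
%ΔP = (8.97 − 12.9) / [(12.9 + 8.97)/2] = -3.93/10.935 = -0.359396…
Arc Ed = %ΔQ / %ΔP = (7540/32800) / (-3.93/10.935) = -0.6396…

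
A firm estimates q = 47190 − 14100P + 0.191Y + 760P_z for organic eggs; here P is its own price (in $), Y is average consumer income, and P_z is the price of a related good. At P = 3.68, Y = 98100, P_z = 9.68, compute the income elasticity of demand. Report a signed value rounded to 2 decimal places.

At the given values, q = 47190 − 14100(3.68) + 0.191(98100) + 760(9.68) = 21395.9.
∂q/∂Y = 0.191.
E = (0.191) × (98100/21395.9) = 0.8757…

0.88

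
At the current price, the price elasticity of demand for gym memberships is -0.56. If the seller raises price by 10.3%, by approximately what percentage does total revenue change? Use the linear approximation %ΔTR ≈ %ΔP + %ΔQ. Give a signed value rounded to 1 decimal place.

+4.5%

%ΔQ ≈ Ed × %ΔP = (-0.56) × (+10.3%) = -5.7680%
%ΔTR ≈ %ΔP + %ΔQ = (+10.3%) + (-5.7680%) = +4.5320%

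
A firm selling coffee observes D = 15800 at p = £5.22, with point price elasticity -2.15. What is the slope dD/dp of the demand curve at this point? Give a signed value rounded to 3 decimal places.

-6507.663

Ed = (dD/dp)·(p/D) ⇒ dD/dp = Ed·D/p = (-2.15)·15800/5.22 = -6507.66283…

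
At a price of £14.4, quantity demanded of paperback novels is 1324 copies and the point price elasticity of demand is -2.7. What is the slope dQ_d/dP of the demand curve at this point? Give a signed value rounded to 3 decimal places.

-248.250

Ed = (dQ_d/dP)·(P/Q_d) ⇒ dQ_d/dP = Ed·Q_d/P = (-2.7)·1324/14.4 = -248.25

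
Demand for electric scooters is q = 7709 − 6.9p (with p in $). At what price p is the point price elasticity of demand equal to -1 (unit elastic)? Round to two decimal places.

Ed = −6.9p/(7709 − 6.9p). Set this equal to -1:
6.9p = 1·(7709 − 6.9p) ⇒ 6.9p(1 + 1) = 1·7709
p = 1·7709 / (6.9·2) = 558.6231…

558.62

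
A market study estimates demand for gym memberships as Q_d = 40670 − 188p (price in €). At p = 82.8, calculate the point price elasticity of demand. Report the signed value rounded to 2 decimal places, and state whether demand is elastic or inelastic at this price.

dQ_d/dp = −188. At p = 82.8, Q_d = 40670 − 188(82.8) = 25103.6.
Ed = (dQ_d/dp)·(p/Q_d) = −188 × (82.8/25103.6) = -0.6200…
|Ed| = 0.62 < 1, so demand is inelastic.

-0.62; inelastic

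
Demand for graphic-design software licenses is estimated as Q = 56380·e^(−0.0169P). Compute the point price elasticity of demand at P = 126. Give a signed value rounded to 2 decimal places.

-2.13

dQ/dP = −0.0169·Q = -113.299. At P = 126, Q = 6704.07.
Ed = (dQ/dP)·(P/Q) = (-113.299) × (126/6704.07) = -2.1294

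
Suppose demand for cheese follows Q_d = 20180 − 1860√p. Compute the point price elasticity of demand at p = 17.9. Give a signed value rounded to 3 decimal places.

-0.320

dQ_d/dp = −1860/(2√p) = -219.815. At p = 17.9, Q_d = 12310.6.
Ed = (dQ_d/dp)·(p/Q_d) = (-219.815) × (17.9/12310.6) = -0.31961…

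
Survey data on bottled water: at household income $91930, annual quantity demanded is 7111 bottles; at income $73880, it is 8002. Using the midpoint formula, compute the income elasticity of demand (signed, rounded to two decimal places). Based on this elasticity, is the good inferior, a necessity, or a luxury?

-0.54; inferior

%ΔQ = (8002 − 7111)/[( 7111 + 8002)/2] = 891/7556.5 = 0.117911…
%ΔIncome = (73880 − 91930)/[( 91930 + 73880)/2] = -18050/82905 = -0.217719…
E_income = (891/7556.5) / (-18050/82905) = -0.5415…
E_income < 0 ⇒ inferior good.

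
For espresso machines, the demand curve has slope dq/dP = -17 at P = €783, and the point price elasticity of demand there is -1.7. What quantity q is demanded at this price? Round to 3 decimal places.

Ed = (dq/dP)·(P/q) ⇒ q = (dq/dP)·P/Ed = (-17)·783/(-1.7) = 7830

7830.000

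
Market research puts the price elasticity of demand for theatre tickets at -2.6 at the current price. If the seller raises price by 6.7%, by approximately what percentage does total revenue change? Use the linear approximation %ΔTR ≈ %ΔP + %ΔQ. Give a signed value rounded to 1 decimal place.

%ΔQ ≈ Ed × %ΔP = (-2.6) × (+6.7%) = -17.4200%
%ΔTR ≈ %ΔP + %ΔQ = (+6.7%) + (-17.4200%) = -10.7200%

-10.7%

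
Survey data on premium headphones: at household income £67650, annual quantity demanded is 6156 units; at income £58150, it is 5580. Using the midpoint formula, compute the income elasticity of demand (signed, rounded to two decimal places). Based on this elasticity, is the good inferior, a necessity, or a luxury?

0.65; necessity

%ΔQ = (5580 − 6156)/[( 6156 + 5580)/2] = -576/5868 = -0.098159…
%ΔIncome = (58150 − 67650)/[( 67650 + 58150)/2] = -9500/62900 = -0.151033…
E_income = (-576/5868) / (-9500/62900) = 0.6499…
0 < E_income < 1 ⇒ normal good, necessity.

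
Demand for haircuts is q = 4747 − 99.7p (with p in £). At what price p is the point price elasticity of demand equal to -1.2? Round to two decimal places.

25.97

Ed = −99.7p/(4747 − 99.7p). Set this equal to -1.2:
99.7p = 1.2·(4747 − 99.7p) ⇒ 99.7p(1 + 1.2) = 1.2·4747
p = 1.2·4747 / (99.7·2.2) = 25.9706…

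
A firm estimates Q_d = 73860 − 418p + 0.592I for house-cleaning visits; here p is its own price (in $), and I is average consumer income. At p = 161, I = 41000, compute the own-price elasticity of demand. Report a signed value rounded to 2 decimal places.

-2.18

At the given values, Q_d = 73860 − 418(161) + 0.592(41000) = 30834.
∂Q_d/∂p = −418.
E = (-418) × (161/30834) = -2.1825…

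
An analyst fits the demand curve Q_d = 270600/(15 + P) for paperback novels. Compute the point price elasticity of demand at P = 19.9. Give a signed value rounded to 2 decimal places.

-0.57

dQ_d/dP = −270600/(15 + P)² = -222.166. At P = 19.9, Q_d = 7753.58.
Ed = (dQ_d/dP)·(P/Q_d) = (-222.166) × (19.9/7753.58) = -0.5702…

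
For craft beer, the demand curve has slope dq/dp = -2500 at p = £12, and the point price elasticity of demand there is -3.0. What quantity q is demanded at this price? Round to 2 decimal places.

Ed = (dq/dp)·(p/q) ⇒ q = (dq/dp)·p/Ed = (-2500)·12/(-3.0) = 10000

10000.00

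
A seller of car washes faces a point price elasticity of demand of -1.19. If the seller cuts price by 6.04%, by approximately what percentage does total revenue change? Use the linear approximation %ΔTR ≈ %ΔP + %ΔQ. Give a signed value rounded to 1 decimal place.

%ΔQ ≈ Ed × %ΔP = (-1.19) × (-6.04%) = +7.1876%
%ΔTR ≈ %ΔP + %ΔQ = (-6.04%) + (+7.1876%) = +1.1476%

+1.1%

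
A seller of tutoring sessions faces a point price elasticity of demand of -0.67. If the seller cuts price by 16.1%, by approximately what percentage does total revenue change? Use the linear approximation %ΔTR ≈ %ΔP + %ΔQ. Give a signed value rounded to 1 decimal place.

-5.3%

%ΔQ ≈ Ed × %ΔP = (-0.67) × (-16.1%) = +10.7870%
%ΔTR ≈ %ΔP + %ΔQ = (-16.1%) + (+10.7870%) = -5.3130%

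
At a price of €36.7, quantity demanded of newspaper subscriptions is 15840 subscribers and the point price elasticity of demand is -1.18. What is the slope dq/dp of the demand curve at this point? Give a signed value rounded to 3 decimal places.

Ed = (dq/dp)·(p/q) ⇒ dq/dp = Ed·q/p = (-1.18)·15840/36.7 = -509.29700…

-509.297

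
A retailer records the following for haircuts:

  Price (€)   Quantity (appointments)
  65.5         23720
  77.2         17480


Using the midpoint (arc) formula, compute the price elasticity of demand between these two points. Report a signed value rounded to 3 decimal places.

%ΔQ = (17480 − 23720) / [(23720 + 17480)/2] = -6240/20600 = -0.302912…
%ΔP = (77.2 − 65.5) / [(65.5 + 77.2)/2] = 11.7/71.35 = 0.163980…
Arc Ed = %ΔQ / %ΔP = (-6240/20600) / (11.7/71.35) = -1.84724…

-1.847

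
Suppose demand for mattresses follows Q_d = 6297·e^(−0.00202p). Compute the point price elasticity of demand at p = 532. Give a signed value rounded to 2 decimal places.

dQ_d/dp = −0.00202·Q_d = -4.34285. At p = 532, Q_d = 2149.93.
Ed = (dQ_d/dp)·(p/Q_d) = (-4.34285) × (532/2149.93) = -1.0746…

-1.07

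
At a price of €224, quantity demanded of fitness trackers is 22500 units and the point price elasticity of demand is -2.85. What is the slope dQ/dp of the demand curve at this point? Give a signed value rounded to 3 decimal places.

Ed = (dQ/dp)·(p/Q) ⇒ dQ/dp = Ed·Q/p = (-2.85)·22500/224 = -286.27232…

-286.272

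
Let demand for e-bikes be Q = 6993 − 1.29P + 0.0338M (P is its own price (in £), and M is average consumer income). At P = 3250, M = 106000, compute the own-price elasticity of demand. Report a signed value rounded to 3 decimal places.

At the given values, Q = 6993 − 1.29(3250) + 0.0338(106000) = 6383.3.
∂Q/∂P = −1.29.
E = (-1.29) × (3250/6383.3) = -0.65679…

-0.657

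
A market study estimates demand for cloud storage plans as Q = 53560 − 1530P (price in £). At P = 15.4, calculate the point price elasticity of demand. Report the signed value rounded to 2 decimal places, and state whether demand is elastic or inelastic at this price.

dQ/dP = −1530. At P = 15.4, Q = 53560 − 1530(15.4) = 29998.
Ed = (dQ/dP)·(P/Q) = −1530 × (15.4/29998) = -0.7854…
|Ed| = 0.79 < 1, so demand is inelastic.

-0.79; inelastic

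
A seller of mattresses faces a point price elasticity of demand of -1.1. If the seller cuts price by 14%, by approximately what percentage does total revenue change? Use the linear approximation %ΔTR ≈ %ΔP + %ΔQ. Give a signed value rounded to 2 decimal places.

+1.40%

%ΔQ ≈ Ed × %ΔP = (-1.1) × (-14%) = +15.4000%
%ΔTR ≈ %ΔP + %ΔQ = (-14%) + (+15.4000%) = +1.4000%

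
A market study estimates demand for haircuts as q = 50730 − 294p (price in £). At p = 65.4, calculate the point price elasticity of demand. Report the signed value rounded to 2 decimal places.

-0.61

dq/dp = −294. At p = 65.4, q = 50730 − 294(65.4) = 31502.4.
Ed = (dq/dp)·(p/q) = −294 × (65.4/31502.4) = -0.6103…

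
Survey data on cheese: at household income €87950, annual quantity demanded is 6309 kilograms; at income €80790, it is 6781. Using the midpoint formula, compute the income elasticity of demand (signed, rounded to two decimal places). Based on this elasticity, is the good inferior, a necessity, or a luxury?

-0.85; inferior

%ΔQ = (6781 − 6309)/[( 6309 + 6781)/2] = 472/6545 = 0.072116…
%ΔIncome = (80790 − 87950)/[( 87950 + 80790)/2] = -7160/84370 = -0.084864…
E_income = (472/6545) / (-7160/84370) = -0.8497…
E_income < 0 ⇒ inferior good.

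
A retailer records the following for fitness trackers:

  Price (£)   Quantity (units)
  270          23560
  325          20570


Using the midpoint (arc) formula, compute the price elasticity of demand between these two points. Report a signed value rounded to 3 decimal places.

%ΔQ = (20570 − 23560) / [(23560 + 20570)/2] = -2990/22065 = -0.135508…
%ΔP = (325 − 270) / [(270 + 325)/2] = 55/297.5 = 0.184873…
Arc Ed = %ΔQ / %ΔP = (-2990/22065) / (55/297.5) = -0.73297…

-0.733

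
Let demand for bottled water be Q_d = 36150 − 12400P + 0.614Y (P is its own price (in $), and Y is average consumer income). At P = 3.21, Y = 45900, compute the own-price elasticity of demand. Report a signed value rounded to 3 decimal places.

At the given values, Q_d = 36150 − 12400(3.21) + 0.614(45900) = 24528.6.
∂Q_d/∂P = −12400.
E = (-12400) × (3.21/24528.6) = -1.62275…

-1.623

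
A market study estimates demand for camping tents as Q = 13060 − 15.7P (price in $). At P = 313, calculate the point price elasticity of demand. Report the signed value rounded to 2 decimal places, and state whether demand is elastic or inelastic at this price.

dQ/dP = −15.7. At P = 313, Q = 13060 − 15.7(313) = 8145.9.
Ed = (dQ/dP)·(P/Q) = −15.7 × (313/8145.9) = -0.6032…
|Ed| = 0.60 < 1, so demand is inelastic.

-0.60; inelastic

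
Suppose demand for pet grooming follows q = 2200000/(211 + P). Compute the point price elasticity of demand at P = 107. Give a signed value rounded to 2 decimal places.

dq/dP = −2200000/(211 + P)² = -21.7555. At P = 107, q = 6918.24.
Ed = (dq/dP)·(P/q) = (-21.7555) × (107/6918.24) = -0.3364…

-0.34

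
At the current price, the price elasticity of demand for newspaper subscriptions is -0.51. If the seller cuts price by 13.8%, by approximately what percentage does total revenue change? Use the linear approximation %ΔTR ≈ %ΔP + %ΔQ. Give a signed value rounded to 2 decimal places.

-6.76%

%ΔQ ≈ Ed × %ΔP = (-0.51) × (-13.8%) = +7.0380%
%ΔTR ≈ %ΔP + %ΔQ = (-13.8%) + (+7.0380%) = -6.7620%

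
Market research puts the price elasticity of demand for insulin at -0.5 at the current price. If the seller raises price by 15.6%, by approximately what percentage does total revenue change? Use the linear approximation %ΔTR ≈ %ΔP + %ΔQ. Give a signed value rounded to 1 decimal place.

+7.8%

%ΔQ ≈ Ed × %ΔP = (-0.5) × (+15.6%) = -7.8000%
%ΔTR ≈ %ΔP + %ΔQ = (+15.6%) + (-7.8000%) = +7.8000%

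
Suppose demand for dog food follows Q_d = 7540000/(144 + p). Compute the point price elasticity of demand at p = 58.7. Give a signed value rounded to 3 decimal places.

-0.290

dQ_d/dp = −7540000/(144 + p)² = -183.512. At p = 58.7, Q_d = 37197.8.
Ed = (dQ_d/dp)·(p/Q_d) = (-183.512) × (58.7/37197.8) = -0.28959…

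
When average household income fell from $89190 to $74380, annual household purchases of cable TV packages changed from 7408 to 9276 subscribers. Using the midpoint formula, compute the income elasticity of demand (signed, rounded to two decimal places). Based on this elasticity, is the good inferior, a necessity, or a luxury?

-1.24; inferior

%ΔQ = (9276 − 7408)/[( 7408 + 9276)/2] = 1868/8342 = 0.223927…
%ΔIncome = (74380 − 89190)/[( 89190 + 74380)/2] = -14810/81785 = -0.181084…
E_income = (1868/8342) / (-14810/81785) = -1.2365…
E_income < 0 ⇒ inferior good.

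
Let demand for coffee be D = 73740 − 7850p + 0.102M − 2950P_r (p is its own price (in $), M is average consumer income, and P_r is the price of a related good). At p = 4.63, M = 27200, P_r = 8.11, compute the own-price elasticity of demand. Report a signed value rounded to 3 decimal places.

At the given values, D = 73740 − 7850(4.63) + 0.102(27200) − 2950(8.11) = 16244.4.
∂D/∂p = −7850.
E = (-7850) × (4.63/16244.4) = -2.23741…

-2.237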